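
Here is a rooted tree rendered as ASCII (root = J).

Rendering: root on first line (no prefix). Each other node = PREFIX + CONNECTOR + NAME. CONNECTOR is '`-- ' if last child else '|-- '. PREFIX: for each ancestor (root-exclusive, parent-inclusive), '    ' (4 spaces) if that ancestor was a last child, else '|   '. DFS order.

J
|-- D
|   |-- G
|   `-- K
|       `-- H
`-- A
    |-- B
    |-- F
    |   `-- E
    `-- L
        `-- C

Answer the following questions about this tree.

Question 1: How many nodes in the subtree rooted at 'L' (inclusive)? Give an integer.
Subtree rooted at L contains: C, L
Count = 2

Answer: 2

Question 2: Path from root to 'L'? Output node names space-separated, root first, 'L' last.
Walk down from root: J -> A -> L

Answer: J A L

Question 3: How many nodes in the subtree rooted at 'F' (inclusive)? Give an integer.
Answer: 2

Derivation:
Subtree rooted at F contains: E, F
Count = 2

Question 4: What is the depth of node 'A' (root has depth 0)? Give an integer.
Answer: 1

Derivation:
Path from root to A: J -> A
Depth = number of edges = 1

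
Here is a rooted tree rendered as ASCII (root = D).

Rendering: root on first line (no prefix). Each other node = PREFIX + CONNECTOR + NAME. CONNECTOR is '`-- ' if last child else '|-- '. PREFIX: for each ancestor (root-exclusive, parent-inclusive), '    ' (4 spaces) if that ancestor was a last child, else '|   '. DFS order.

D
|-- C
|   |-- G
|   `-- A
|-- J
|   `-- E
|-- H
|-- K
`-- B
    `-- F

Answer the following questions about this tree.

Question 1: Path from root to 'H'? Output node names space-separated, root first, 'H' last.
Walk down from root: D -> H

Answer: D H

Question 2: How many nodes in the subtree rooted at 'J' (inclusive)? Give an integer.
Subtree rooted at J contains: E, J
Count = 2

Answer: 2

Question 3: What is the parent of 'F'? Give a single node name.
Scan adjacency: F appears as child of B

Answer: B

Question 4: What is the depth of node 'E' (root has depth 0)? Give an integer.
Answer: 2

Derivation:
Path from root to E: D -> J -> E
Depth = number of edges = 2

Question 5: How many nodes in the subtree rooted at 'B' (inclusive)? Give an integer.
Answer: 2

Derivation:
Subtree rooted at B contains: B, F
Count = 2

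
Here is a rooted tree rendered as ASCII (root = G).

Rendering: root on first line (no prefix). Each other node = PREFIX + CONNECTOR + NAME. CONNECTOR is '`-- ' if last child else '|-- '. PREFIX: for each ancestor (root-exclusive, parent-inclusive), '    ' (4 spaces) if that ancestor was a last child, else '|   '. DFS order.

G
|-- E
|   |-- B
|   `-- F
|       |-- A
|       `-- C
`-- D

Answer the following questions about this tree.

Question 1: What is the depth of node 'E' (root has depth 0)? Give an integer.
Path from root to E: G -> E
Depth = number of edges = 1

Answer: 1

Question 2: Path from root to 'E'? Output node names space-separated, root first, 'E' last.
Answer: G E

Derivation:
Walk down from root: G -> E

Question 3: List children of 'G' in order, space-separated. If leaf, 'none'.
Answer: E D

Derivation:
Node G's children (from adjacency): E, D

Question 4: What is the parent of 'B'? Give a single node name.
Scan adjacency: B appears as child of E

Answer: E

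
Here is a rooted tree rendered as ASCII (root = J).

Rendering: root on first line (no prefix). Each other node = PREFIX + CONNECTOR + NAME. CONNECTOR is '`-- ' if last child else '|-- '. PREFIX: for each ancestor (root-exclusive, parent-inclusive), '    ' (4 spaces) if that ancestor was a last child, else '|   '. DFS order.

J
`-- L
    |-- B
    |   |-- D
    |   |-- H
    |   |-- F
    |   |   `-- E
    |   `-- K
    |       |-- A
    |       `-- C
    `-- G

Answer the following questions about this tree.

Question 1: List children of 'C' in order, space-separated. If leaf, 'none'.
Answer: none

Derivation:
Node C's children (from adjacency): (leaf)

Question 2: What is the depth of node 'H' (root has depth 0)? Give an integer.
Answer: 3

Derivation:
Path from root to H: J -> L -> B -> H
Depth = number of edges = 3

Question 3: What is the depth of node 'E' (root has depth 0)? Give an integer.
Path from root to E: J -> L -> B -> F -> E
Depth = number of edges = 4

Answer: 4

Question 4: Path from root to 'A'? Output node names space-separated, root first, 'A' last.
Walk down from root: J -> L -> B -> K -> A

Answer: J L B K A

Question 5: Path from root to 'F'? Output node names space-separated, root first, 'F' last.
Answer: J L B F

Derivation:
Walk down from root: J -> L -> B -> F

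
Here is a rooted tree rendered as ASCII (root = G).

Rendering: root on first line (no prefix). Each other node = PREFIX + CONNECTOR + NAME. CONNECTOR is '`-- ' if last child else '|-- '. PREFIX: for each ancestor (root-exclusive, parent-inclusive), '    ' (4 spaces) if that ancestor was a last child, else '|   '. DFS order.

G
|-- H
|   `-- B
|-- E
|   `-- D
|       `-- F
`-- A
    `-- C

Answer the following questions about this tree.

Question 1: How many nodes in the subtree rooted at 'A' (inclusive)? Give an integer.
Answer: 2

Derivation:
Subtree rooted at A contains: A, C
Count = 2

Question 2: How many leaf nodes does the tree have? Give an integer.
Leaves (nodes with no children): B, C, F

Answer: 3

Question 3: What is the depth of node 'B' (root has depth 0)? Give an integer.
Path from root to B: G -> H -> B
Depth = number of edges = 2

Answer: 2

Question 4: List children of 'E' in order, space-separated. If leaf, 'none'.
Answer: D

Derivation:
Node E's children (from adjacency): D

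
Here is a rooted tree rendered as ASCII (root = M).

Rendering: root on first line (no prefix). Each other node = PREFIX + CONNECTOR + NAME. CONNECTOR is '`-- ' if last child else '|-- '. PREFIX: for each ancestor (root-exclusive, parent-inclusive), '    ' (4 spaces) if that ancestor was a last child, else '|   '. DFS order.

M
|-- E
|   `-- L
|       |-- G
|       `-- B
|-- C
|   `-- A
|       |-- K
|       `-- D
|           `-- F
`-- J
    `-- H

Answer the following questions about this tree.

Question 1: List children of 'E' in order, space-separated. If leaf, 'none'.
Node E's children (from adjacency): L

Answer: L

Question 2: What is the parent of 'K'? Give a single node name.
Scan adjacency: K appears as child of A

Answer: A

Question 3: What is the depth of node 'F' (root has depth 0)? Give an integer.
Answer: 4

Derivation:
Path from root to F: M -> C -> A -> D -> F
Depth = number of edges = 4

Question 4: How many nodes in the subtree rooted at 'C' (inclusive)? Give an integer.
Subtree rooted at C contains: A, C, D, F, K
Count = 5

Answer: 5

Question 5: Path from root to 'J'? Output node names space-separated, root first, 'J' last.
Answer: M J

Derivation:
Walk down from root: M -> J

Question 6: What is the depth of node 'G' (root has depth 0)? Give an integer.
Path from root to G: M -> E -> L -> G
Depth = number of edges = 3

Answer: 3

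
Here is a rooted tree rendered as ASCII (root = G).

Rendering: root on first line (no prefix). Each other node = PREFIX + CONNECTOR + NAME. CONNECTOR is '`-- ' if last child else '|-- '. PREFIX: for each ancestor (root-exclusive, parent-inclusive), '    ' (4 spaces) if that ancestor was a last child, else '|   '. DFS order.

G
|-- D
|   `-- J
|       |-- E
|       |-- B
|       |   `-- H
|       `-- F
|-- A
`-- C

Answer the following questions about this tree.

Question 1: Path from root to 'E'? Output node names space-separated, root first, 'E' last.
Answer: G D J E

Derivation:
Walk down from root: G -> D -> J -> E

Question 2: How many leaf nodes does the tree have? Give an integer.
Answer: 5

Derivation:
Leaves (nodes with no children): A, C, E, F, H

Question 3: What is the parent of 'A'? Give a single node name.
Scan adjacency: A appears as child of G

Answer: G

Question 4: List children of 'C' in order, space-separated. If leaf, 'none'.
Answer: none

Derivation:
Node C's children (from adjacency): (leaf)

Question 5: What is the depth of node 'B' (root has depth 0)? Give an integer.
Answer: 3

Derivation:
Path from root to B: G -> D -> J -> B
Depth = number of edges = 3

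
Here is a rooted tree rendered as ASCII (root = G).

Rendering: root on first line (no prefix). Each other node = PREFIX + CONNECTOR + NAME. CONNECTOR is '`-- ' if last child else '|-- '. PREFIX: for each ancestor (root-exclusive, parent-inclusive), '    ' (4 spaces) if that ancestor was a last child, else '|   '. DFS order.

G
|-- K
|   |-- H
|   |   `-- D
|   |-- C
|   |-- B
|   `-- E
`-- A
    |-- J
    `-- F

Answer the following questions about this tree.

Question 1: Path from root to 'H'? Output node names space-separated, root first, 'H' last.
Answer: G K H

Derivation:
Walk down from root: G -> K -> H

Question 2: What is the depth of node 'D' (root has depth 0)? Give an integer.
Path from root to D: G -> K -> H -> D
Depth = number of edges = 3

Answer: 3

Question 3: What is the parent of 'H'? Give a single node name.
Scan adjacency: H appears as child of K

Answer: K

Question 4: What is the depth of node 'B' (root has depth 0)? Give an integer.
Answer: 2

Derivation:
Path from root to B: G -> K -> B
Depth = number of edges = 2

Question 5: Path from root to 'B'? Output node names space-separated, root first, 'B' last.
Walk down from root: G -> K -> B

Answer: G K B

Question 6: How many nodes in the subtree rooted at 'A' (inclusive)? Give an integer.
Subtree rooted at A contains: A, F, J
Count = 3

Answer: 3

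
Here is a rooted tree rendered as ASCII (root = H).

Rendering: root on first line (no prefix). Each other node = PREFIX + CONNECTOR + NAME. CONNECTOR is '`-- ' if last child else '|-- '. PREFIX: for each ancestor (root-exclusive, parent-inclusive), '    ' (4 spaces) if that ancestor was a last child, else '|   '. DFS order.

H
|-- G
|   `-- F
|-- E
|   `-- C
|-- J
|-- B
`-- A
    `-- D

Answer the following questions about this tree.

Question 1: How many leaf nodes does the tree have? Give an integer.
Answer: 5

Derivation:
Leaves (nodes with no children): B, C, D, F, J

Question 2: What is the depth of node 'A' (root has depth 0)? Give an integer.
Answer: 1

Derivation:
Path from root to A: H -> A
Depth = number of edges = 1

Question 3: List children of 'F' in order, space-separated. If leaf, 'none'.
Node F's children (from adjacency): (leaf)

Answer: none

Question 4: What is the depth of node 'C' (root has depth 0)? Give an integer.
Path from root to C: H -> E -> C
Depth = number of edges = 2

Answer: 2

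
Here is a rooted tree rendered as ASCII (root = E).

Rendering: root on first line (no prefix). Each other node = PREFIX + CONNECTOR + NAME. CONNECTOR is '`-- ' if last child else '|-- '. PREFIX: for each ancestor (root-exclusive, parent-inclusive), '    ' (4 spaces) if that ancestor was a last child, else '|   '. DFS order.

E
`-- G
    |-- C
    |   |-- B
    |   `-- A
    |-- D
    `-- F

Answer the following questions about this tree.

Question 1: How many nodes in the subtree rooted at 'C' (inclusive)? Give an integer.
Answer: 3

Derivation:
Subtree rooted at C contains: A, B, C
Count = 3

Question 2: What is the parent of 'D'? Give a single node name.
Scan adjacency: D appears as child of G

Answer: G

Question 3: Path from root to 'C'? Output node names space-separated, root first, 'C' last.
Walk down from root: E -> G -> C

Answer: E G C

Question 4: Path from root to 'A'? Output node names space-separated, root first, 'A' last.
Answer: E G C A

Derivation:
Walk down from root: E -> G -> C -> A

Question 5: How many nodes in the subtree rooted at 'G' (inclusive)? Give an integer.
Answer: 6

Derivation:
Subtree rooted at G contains: A, B, C, D, F, G
Count = 6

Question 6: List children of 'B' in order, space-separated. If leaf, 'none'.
Node B's children (from adjacency): (leaf)

Answer: none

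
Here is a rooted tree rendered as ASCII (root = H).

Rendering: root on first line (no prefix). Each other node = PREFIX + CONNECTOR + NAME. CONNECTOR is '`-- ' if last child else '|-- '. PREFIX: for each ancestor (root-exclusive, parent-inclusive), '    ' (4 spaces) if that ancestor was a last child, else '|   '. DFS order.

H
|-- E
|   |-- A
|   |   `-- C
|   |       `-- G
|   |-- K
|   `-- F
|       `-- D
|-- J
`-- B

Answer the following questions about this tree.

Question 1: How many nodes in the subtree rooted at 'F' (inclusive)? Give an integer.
Answer: 2

Derivation:
Subtree rooted at F contains: D, F
Count = 2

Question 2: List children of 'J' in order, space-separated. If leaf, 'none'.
Answer: none

Derivation:
Node J's children (from adjacency): (leaf)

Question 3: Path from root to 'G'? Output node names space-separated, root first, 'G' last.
Walk down from root: H -> E -> A -> C -> G

Answer: H E A C G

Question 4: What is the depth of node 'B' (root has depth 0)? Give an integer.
Path from root to B: H -> B
Depth = number of edges = 1

Answer: 1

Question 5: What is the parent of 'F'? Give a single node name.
Answer: E

Derivation:
Scan adjacency: F appears as child of E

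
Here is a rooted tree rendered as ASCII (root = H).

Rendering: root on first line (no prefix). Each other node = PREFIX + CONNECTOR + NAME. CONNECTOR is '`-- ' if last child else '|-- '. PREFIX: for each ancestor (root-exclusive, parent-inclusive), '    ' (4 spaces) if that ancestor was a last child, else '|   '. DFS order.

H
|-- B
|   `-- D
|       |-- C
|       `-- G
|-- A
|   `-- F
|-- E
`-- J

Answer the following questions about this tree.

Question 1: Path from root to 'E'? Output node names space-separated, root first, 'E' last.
Answer: H E

Derivation:
Walk down from root: H -> E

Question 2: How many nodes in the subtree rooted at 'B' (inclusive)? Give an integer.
Subtree rooted at B contains: B, C, D, G
Count = 4

Answer: 4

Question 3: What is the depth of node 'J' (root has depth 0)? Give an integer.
Answer: 1

Derivation:
Path from root to J: H -> J
Depth = number of edges = 1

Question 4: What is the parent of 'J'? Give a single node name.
Scan adjacency: J appears as child of H

Answer: H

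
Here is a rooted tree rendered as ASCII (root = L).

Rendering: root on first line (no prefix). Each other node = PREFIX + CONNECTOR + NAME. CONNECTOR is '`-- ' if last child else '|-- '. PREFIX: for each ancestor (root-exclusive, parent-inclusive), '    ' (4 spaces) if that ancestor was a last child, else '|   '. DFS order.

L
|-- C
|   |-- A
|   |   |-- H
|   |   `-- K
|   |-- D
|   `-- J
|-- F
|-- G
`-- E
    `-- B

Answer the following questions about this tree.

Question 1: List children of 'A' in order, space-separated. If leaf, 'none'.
Node A's children (from adjacency): H, K

Answer: H K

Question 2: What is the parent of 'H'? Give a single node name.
Scan adjacency: H appears as child of A

Answer: A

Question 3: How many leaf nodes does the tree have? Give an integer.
Leaves (nodes with no children): B, D, F, G, H, J, K

Answer: 7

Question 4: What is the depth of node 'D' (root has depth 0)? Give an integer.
Answer: 2

Derivation:
Path from root to D: L -> C -> D
Depth = number of edges = 2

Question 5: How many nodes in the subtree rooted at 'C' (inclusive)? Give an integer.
Answer: 6

Derivation:
Subtree rooted at C contains: A, C, D, H, J, K
Count = 6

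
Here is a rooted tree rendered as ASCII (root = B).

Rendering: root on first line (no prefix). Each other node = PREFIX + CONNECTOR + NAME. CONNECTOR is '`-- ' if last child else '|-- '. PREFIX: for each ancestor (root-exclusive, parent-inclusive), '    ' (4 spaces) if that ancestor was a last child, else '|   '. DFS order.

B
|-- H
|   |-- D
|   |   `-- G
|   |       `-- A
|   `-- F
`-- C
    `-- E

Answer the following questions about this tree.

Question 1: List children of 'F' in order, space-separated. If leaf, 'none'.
Answer: none

Derivation:
Node F's children (from adjacency): (leaf)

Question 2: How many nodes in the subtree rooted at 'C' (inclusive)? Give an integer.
Answer: 2

Derivation:
Subtree rooted at C contains: C, E
Count = 2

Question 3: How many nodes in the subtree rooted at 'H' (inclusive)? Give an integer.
Subtree rooted at H contains: A, D, F, G, H
Count = 5

Answer: 5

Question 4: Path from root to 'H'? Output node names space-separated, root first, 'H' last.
Walk down from root: B -> H

Answer: B H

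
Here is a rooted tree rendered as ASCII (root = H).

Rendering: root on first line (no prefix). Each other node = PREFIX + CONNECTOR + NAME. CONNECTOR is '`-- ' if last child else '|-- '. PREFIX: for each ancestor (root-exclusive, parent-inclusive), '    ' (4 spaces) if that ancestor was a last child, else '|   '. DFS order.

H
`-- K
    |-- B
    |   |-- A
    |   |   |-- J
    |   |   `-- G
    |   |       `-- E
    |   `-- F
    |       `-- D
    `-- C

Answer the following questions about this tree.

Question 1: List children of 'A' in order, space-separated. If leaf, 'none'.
Answer: J G

Derivation:
Node A's children (from adjacency): J, G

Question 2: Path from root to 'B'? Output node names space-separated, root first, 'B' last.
Walk down from root: H -> K -> B

Answer: H K B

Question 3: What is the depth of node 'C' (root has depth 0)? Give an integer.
Answer: 2

Derivation:
Path from root to C: H -> K -> C
Depth = number of edges = 2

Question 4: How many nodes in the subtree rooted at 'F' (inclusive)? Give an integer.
Subtree rooted at F contains: D, F
Count = 2

Answer: 2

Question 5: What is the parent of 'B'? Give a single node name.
Answer: K

Derivation:
Scan adjacency: B appears as child of K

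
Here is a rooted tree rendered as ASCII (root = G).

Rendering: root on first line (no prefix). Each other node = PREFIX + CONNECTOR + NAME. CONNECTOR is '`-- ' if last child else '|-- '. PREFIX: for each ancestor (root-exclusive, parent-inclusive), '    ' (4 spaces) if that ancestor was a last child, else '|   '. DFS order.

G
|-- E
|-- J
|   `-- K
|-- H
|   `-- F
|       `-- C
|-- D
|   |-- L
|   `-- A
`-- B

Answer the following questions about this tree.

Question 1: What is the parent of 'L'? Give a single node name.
Scan adjacency: L appears as child of D

Answer: D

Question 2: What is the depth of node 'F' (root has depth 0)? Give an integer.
Answer: 2

Derivation:
Path from root to F: G -> H -> F
Depth = number of edges = 2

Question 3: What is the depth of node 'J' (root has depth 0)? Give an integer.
Path from root to J: G -> J
Depth = number of edges = 1

Answer: 1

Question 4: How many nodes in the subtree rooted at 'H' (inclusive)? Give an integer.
Answer: 3

Derivation:
Subtree rooted at H contains: C, F, H
Count = 3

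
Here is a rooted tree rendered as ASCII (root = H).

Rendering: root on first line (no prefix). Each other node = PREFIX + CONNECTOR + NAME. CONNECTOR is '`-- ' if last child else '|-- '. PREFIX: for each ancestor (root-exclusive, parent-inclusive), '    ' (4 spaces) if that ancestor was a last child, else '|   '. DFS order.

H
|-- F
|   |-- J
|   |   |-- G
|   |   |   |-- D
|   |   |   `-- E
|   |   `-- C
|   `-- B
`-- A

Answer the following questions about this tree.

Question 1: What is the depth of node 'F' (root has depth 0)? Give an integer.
Answer: 1

Derivation:
Path from root to F: H -> F
Depth = number of edges = 1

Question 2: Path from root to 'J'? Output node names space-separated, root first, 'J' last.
Walk down from root: H -> F -> J

Answer: H F J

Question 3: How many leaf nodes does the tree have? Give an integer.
Leaves (nodes with no children): A, B, C, D, E

Answer: 5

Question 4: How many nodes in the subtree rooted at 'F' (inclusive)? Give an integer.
Subtree rooted at F contains: B, C, D, E, F, G, J
Count = 7

Answer: 7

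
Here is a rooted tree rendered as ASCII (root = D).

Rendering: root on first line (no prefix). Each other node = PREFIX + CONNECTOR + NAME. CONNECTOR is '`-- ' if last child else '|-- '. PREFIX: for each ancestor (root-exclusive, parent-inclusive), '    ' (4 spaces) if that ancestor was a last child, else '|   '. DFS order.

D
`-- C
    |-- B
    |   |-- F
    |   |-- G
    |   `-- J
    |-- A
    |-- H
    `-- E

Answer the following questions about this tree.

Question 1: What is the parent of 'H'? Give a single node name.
Answer: C

Derivation:
Scan adjacency: H appears as child of C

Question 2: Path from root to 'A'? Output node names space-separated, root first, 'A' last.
Answer: D C A

Derivation:
Walk down from root: D -> C -> A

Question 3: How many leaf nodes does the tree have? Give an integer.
Answer: 6

Derivation:
Leaves (nodes with no children): A, E, F, G, H, J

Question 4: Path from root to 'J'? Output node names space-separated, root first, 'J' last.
Walk down from root: D -> C -> B -> J

Answer: D C B J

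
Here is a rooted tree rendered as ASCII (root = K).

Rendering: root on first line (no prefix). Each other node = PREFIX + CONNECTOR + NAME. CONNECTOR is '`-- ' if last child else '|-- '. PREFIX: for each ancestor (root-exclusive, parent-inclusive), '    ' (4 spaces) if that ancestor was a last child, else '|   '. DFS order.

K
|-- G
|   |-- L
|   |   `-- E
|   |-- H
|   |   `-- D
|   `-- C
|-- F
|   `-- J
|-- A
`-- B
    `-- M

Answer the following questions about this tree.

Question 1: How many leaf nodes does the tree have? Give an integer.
Leaves (nodes with no children): A, C, D, E, J, M

Answer: 6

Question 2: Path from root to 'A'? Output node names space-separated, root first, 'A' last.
Answer: K A

Derivation:
Walk down from root: K -> A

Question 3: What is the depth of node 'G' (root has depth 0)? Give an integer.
Answer: 1

Derivation:
Path from root to G: K -> G
Depth = number of edges = 1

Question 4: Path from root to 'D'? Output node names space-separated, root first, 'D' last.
Walk down from root: K -> G -> H -> D

Answer: K G H D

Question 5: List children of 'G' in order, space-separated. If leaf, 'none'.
Answer: L H C

Derivation:
Node G's children (from adjacency): L, H, C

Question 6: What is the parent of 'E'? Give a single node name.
Answer: L

Derivation:
Scan adjacency: E appears as child of L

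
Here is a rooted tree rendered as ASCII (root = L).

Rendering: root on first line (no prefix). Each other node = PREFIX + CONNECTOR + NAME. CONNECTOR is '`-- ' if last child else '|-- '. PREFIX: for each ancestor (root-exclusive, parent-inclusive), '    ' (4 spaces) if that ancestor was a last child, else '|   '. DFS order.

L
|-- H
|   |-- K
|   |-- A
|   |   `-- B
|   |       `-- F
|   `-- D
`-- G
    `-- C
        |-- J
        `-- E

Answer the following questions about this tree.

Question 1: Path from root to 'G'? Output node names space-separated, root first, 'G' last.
Answer: L G

Derivation:
Walk down from root: L -> G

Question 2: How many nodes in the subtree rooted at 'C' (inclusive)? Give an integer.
Subtree rooted at C contains: C, E, J
Count = 3

Answer: 3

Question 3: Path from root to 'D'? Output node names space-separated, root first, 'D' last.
Answer: L H D

Derivation:
Walk down from root: L -> H -> D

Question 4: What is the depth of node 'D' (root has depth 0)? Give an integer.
Answer: 2

Derivation:
Path from root to D: L -> H -> D
Depth = number of edges = 2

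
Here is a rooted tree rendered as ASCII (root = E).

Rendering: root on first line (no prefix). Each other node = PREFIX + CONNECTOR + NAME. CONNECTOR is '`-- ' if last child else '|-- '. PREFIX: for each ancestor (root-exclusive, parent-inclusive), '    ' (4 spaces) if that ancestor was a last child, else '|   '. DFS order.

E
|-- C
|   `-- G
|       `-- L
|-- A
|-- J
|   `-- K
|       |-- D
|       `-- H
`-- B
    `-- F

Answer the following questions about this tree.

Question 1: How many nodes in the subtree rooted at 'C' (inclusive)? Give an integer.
Subtree rooted at C contains: C, G, L
Count = 3

Answer: 3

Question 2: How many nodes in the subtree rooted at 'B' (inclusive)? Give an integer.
Subtree rooted at B contains: B, F
Count = 2

Answer: 2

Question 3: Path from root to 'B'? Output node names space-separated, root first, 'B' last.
Walk down from root: E -> B

Answer: E B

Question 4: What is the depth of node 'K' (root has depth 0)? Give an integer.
Answer: 2

Derivation:
Path from root to K: E -> J -> K
Depth = number of edges = 2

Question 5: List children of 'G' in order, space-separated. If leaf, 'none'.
Answer: L

Derivation:
Node G's children (from adjacency): L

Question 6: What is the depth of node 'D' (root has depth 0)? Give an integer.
Path from root to D: E -> J -> K -> D
Depth = number of edges = 3

Answer: 3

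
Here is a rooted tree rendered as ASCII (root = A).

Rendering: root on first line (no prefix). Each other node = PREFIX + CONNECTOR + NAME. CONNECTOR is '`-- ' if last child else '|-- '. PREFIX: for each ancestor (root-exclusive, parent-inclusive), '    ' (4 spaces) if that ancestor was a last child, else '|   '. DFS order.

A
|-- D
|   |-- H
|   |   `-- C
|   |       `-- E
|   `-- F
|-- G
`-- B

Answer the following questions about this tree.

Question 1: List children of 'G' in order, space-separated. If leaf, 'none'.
Node G's children (from adjacency): (leaf)

Answer: none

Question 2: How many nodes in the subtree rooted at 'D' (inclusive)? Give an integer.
Subtree rooted at D contains: C, D, E, F, H
Count = 5

Answer: 5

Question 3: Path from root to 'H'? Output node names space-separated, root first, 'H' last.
Answer: A D H

Derivation:
Walk down from root: A -> D -> H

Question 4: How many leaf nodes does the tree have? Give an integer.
Leaves (nodes with no children): B, E, F, G

Answer: 4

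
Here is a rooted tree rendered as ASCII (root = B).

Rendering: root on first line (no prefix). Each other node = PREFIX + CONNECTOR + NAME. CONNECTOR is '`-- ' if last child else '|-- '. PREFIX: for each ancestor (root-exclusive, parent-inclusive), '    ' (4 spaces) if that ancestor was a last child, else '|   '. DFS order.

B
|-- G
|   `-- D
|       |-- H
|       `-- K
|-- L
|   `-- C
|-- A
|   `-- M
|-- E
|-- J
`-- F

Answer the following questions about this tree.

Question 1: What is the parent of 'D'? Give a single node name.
Answer: G

Derivation:
Scan adjacency: D appears as child of G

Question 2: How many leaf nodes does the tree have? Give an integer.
Answer: 7

Derivation:
Leaves (nodes with no children): C, E, F, H, J, K, M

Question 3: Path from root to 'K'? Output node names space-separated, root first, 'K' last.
Walk down from root: B -> G -> D -> K

Answer: B G D K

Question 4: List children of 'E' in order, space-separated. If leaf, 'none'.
Answer: none

Derivation:
Node E's children (from adjacency): (leaf)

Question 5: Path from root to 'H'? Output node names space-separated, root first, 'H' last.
Walk down from root: B -> G -> D -> H

Answer: B G D H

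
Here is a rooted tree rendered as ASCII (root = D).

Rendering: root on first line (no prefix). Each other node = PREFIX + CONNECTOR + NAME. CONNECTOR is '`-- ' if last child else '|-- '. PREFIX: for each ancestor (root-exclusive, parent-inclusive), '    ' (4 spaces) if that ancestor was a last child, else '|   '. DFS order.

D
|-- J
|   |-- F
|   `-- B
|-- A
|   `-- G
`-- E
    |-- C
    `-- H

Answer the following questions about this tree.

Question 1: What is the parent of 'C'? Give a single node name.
Answer: E

Derivation:
Scan adjacency: C appears as child of E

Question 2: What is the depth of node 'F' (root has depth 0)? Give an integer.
Answer: 2

Derivation:
Path from root to F: D -> J -> F
Depth = number of edges = 2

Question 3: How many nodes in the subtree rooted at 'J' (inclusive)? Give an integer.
Answer: 3

Derivation:
Subtree rooted at J contains: B, F, J
Count = 3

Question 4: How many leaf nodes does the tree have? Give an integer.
Leaves (nodes with no children): B, C, F, G, H

Answer: 5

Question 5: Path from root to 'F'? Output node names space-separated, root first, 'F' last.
Walk down from root: D -> J -> F

Answer: D J F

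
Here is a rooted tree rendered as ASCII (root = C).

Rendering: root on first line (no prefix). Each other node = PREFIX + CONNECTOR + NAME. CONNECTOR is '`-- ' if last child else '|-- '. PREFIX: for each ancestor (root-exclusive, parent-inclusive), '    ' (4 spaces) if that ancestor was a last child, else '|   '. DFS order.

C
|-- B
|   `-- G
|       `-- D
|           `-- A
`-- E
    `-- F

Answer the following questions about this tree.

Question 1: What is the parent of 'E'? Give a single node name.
Scan adjacency: E appears as child of C

Answer: C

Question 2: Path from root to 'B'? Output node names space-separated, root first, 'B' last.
Walk down from root: C -> B

Answer: C B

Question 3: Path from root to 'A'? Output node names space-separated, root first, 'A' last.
Answer: C B G D A

Derivation:
Walk down from root: C -> B -> G -> D -> A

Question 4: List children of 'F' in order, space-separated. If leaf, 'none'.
Node F's children (from adjacency): (leaf)

Answer: none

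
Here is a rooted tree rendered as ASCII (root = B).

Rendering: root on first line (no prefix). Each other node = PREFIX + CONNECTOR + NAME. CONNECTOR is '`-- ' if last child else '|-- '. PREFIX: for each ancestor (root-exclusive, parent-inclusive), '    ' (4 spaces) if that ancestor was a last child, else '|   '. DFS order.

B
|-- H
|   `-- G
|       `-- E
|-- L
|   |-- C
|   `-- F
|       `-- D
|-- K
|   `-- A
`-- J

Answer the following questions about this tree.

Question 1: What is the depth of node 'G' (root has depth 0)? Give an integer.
Path from root to G: B -> H -> G
Depth = number of edges = 2

Answer: 2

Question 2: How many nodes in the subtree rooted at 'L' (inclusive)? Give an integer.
Answer: 4

Derivation:
Subtree rooted at L contains: C, D, F, L
Count = 4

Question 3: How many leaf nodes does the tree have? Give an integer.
Answer: 5

Derivation:
Leaves (nodes with no children): A, C, D, E, J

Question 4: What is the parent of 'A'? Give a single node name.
Scan adjacency: A appears as child of K

Answer: K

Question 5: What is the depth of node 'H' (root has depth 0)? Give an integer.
Answer: 1

Derivation:
Path from root to H: B -> H
Depth = number of edges = 1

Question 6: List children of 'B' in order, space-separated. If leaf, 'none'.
Answer: H L K J

Derivation:
Node B's children (from adjacency): H, L, K, J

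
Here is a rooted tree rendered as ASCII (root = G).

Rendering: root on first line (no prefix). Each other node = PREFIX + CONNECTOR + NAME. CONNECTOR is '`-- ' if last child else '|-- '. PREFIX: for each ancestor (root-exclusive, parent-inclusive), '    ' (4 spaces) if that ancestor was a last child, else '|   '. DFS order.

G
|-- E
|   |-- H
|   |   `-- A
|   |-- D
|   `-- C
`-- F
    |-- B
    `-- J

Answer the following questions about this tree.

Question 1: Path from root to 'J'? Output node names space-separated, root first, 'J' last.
Answer: G F J

Derivation:
Walk down from root: G -> F -> J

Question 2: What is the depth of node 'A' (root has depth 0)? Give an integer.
Answer: 3

Derivation:
Path from root to A: G -> E -> H -> A
Depth = number of edges = 3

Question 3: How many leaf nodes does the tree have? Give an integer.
Leaves (nodes with no children): A, B, C, D, J

Answer: 5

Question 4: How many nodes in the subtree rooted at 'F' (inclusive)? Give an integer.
Answer: 3

Derivation:
Subtree rooted at F contains: B, F, J
Count = 3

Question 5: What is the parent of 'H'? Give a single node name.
Scan adjacency: H appears as child of E

Answer: E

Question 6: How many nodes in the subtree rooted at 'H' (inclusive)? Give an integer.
Subtree rooted at H contains: A, H
Count = 2

Answer: 2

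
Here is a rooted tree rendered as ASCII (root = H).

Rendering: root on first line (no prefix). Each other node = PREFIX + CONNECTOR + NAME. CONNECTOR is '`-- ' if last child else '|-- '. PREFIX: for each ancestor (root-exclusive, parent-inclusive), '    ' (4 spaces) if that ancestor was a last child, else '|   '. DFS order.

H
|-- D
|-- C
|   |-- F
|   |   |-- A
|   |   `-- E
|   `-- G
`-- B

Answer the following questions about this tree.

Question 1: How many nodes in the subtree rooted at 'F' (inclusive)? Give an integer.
Answer: 3

Derivation:
Subtree rooted at F contains: A, E, F
Count = 3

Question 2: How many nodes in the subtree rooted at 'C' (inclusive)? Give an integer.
Answer: 5

Derivation:
Subtree rooted at C contains: A, C, E, F, G
Count = 5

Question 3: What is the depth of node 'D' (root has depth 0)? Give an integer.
Path from root to D: H -> D
Depth = number of edges = 1

Answer: 1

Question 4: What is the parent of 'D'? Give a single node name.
Answer: H

Derivation:
Scan adjacency: D appears as child of H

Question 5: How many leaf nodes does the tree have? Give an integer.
Answer: 5

Derivation:
Leaves (nodes with no children): A, B, D, E, G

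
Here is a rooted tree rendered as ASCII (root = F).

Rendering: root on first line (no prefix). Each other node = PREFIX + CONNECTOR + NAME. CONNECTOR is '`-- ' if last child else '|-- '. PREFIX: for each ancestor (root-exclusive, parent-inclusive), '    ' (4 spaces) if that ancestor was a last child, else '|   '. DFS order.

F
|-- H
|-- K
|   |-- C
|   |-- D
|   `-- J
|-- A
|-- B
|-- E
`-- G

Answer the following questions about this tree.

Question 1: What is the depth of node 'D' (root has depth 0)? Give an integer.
Answer: 2

Derivation:
Path from root to D: F -> K -> D
Depth = number of edges = 2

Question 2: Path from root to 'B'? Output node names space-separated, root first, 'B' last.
Answer: F B

Derivation:
Walk down from root: F -> B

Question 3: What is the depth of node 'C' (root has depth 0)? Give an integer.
Answer: 2

Derivation:
Path from root to C: F -> K -> C
Depth = number of edges = 2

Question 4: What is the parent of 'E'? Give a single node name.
Scan adjacency: E appears as child of F

Answer: F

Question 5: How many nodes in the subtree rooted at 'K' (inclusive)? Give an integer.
Answer: 4

Derivation:
Subtree rooted at K contains: C, D, J, K
Count = 4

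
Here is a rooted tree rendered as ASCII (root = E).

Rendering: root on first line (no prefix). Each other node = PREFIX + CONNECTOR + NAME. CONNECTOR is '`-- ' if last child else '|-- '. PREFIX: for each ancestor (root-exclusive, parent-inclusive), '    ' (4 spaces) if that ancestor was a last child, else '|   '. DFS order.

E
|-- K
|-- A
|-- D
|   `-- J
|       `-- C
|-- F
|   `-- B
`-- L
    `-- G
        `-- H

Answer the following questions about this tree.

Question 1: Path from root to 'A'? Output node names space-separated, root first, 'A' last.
Walk down from root: E -> A

Answer: E A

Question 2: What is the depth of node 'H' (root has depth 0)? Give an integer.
Answer: 3

Derivation:
Path from root to H: E -> L -> G -> H
Depth = number of edges = 3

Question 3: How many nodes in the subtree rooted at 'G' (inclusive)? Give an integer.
Answer: 2

Derivation:
Subtree rooted at G contains: G, H
Count = 2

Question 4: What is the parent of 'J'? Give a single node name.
Answer: D

Derivation:
Scan adjacency: J appears as child of D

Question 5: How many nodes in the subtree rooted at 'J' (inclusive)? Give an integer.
Answer: 2

Derivation:
Subtree rooted at J contains: C, J
Count = 2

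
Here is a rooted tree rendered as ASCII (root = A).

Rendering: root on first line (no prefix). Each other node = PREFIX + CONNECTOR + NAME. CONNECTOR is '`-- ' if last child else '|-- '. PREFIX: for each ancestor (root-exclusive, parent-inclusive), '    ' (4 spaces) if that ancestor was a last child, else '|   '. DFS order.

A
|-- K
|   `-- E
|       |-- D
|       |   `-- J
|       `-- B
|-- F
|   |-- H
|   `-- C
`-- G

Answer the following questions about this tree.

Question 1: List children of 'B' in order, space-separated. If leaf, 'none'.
Node B's children (from adjacency): (leaf)

Answer: none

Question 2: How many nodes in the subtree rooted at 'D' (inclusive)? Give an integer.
Subtree rooted at D contains: D, J
Count = 2

Answer: 2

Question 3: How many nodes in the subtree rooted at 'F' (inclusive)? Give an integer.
Answer: 3

Derivation:
Subtree rooted at F contains: C, F, H
Count = 3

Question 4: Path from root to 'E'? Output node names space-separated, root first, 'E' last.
Walk down from root: A -> K -> E

Answer: A K E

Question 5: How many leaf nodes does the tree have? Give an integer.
Leaves (nodes with no children): B, C, G, H, J

Answer: 5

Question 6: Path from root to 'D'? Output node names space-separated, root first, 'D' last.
Answer: A K E D

Derivation:
Walk down from root: A -> K -> E -> D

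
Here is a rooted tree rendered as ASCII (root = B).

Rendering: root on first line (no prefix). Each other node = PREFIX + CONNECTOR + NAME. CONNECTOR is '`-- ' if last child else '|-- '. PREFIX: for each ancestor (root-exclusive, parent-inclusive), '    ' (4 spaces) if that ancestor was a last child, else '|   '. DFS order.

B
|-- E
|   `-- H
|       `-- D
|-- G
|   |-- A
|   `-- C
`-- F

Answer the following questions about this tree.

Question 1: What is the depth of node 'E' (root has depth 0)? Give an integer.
Answer: 1

Derivation:
Path from root to E: B -> E
Depth = number of edges = 1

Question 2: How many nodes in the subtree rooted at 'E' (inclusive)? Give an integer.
Answer: 3

Derivation:
Subtree rooted at E contains: D, E, H
Count = 3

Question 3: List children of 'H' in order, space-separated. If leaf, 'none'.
Answer: D

Derivation:
Node H's children (from adjacency): D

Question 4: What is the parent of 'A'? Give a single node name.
Answer: G

Derivation:
Scan adjacency: A appears as child of G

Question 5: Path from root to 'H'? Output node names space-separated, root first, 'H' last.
Answer: B E H

Derivation:
Walk down from root: B -> E -> H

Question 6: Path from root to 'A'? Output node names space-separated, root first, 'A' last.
Walk down from root: B -> G -> A

Answer: B G A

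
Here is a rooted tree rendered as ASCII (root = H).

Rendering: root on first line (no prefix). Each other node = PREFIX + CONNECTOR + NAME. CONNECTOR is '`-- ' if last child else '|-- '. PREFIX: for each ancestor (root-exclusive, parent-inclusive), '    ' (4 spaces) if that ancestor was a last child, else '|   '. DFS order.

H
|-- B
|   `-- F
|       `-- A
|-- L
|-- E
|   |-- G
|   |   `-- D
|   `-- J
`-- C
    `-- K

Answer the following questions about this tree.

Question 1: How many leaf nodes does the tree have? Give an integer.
Leaves (nodes with no children): A, D, J, K, L

Answer: 5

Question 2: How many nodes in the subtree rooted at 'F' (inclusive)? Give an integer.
Subtree rooted at F contains: A, F
Count = 2

Answer: 2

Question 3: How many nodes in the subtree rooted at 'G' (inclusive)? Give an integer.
Answer: 2

Derivation:
Subtree rooted at G contains: D, G
Count = 2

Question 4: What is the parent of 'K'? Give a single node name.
Scan adjacency: K appears as child of C

Answer: C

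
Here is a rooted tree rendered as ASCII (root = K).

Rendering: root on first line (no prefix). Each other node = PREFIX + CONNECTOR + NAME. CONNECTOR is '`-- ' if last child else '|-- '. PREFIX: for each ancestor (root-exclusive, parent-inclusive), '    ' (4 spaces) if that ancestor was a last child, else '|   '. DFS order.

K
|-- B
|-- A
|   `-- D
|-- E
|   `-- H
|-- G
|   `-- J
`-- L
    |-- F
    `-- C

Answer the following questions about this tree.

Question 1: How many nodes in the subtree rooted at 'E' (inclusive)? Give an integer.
Subtree rooted at E contains: E, H
Count = 2

Answer: 2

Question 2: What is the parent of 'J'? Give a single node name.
Answer: G

Derivation:
Scan adjacency: J appears as child of G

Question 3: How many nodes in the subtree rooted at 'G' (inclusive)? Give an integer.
Subtree rooted at G contains: G, J
Count = 2

Answer: 2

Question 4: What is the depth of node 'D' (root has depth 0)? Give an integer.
Answer: 2

Derivation:
Path from root to D: K -> A -> D
Depth = number of edges = 2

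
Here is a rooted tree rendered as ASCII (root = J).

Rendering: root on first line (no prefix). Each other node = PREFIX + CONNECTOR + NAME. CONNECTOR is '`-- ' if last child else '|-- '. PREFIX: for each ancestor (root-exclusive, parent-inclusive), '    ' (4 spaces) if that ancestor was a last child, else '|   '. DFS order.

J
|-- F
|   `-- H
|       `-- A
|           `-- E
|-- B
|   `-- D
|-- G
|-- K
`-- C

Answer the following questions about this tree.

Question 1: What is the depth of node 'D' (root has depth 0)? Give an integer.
Answer: 2

Derivation:
Path from root to D: J -> B -> D
Depth = number of edges = 2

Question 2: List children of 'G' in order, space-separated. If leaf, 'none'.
Node G's children (from adjacency): (leaf)

Answer: none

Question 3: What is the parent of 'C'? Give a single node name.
Answer: J

Derivation:
Scan adjacency: C appears as child of J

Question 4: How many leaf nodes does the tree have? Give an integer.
Answer: 5

Derivation:
Leaves (nodes with no children): C, D, E, G, K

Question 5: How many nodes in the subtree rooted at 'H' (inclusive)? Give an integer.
Answer: 3

Derivation:
Subtree rooted at H contains: A, E, H
Count = 3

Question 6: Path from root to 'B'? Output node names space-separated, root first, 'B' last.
Walk down from root: J -> B

Answer: J B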